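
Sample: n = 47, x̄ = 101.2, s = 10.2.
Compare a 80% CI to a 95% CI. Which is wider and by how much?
95% CI is wider by 2.12

df = 46
80% CI: t* = 1.300, (99.27, 103.13), width = 2 · t* · s/√n = 3.87
95% CI: t* = 2.013, (98.21, 104.19), width = 2 · t* · s/√n = 5.99

The 95% CI is wider by 5.99 - 3.87 = 2.12.
Higher confidence requires a wider interval.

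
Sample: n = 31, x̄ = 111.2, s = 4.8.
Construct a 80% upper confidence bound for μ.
μ ≤ 111.94

Upper bound (one-sided):
t* = 0.854 (one-sided for 80%)
Upper bound = x̄ + t* · s/√n = 111.2 + 0.854 · 4.8/√31 = 111.94

We are 80% confident that μ ≤ 111.94.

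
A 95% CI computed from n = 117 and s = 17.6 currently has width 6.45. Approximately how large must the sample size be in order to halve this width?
n ≈ 468

CI width ∝ 1/√n
To reduce width by factor 2, need √n to grow by 2 → need 2² = 4 times as many samples.

Current: n = 117, width = 6.45
New: n = 468, width ≈ 3.20

Width reduced by factor of 6.45/3.20 = 2.02.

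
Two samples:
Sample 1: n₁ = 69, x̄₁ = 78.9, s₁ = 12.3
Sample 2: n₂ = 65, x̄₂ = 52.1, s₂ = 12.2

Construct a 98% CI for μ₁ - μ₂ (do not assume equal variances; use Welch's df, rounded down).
(21.81, 31.79)

Difference: x̄₁ - x̄₂ = 26.80
SE = √(s₁²/n₁ + s₂²/n₂) = √(12.3²/69 + 12.2²/65) = 2.1172
df = 131.64 → 131 (Welch–Satterthwaite, rounded down)
t* = 2.355

CI: 26.80 ± 2.355 · 2.1172 = 26.80 ± 4.99 = (21.81, 31.79)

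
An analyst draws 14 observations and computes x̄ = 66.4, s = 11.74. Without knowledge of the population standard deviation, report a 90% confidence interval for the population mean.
(60.84, 71.96)

t-interval (σ unknown):
df = n - 1 = 13
t* = 1.771 for 90% confidence

Margin of error = t* · s/√n = 1.771 · 11.74/√14 = 5.56

CI: (60.84, 71.96)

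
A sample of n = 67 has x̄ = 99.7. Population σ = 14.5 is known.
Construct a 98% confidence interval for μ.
(95.58, 103.82)

z-interval (σ known):
z* = 2.326 for 98% confidence

Margin of error = z* · σ/√n = 2.326 · 14.5/√67 = 4.12

CI: (99.7 - 4.12, 99.7 + 4.12) = (95.58, 103.82)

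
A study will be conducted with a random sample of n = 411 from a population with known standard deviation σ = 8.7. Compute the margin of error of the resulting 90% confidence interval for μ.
Margin of error = 0.71

Margin of error = z* · σ/√n
= 1.645 · 8.7/√411
= 1.645 · 8.7/20.2731
= 0.71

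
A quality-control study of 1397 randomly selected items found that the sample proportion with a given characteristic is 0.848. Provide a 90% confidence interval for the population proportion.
(0.832, 0.864)

Proportion CI:
SE = √(p̂(1-p̂)/n) = √(0.848 · 0.152 / 1397) = 0.00961

z* = 1.645
Margin = z* · SE = 1.645 · 0.00961 = 0.0158

CI: 0.848 ± 0.0158 = (0.832, 0.864)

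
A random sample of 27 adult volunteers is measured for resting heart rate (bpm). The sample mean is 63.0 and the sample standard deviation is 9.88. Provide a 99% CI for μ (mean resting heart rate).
(57.72, 68.28)

t-interval (σ unknown):
df = n - 1 = 26
t* = 2.779 for 99% confidence

Margin of error = t* · s/√n = 2.779 · 9.88/√27 = 5.28

CI: (57.72, 68.28)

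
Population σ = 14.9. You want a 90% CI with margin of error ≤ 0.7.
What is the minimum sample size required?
n ≥ 1227

For margin E ≤ 0.7:
n ≥ (z* · σ / E)²
n ≥ (1.645 · 14.9 / 0.7)²
n ≥ 1226.05

Minimum n = 1227 (rounding up)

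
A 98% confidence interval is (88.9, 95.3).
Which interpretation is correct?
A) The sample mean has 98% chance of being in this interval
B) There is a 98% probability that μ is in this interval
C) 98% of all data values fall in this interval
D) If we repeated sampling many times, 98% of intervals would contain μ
D

A) Wrong — x̄ is observed and sits in the interval by construction.
B) Wrong — μ is fixed; the randomness lives in the interval, not in μ.
C) Wrong — a CI is about the parameter μ, not individual data values.
D) Correct — this is the frequentist long-run coverage interpretation.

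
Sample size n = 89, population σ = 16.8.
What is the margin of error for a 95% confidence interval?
Margin of error = 3.49

Margin of error = z* · σ/√n
= 1.960 · 16.8/√89
= 1.960 · 16.8/9.4340
= 3.49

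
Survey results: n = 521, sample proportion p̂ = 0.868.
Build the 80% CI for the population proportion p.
(0.849, 0.887)

Proportion CI:
SE = √(p̂(1-p̂)/n) = √(0.868 · 0.132 / 521) = 0.01483

z* = 1.282
Margin = z* · SE = 1.282 · 0.01483 = 0.0190

CI: 0.868 ± 0.0190 = (0.849, 0.887)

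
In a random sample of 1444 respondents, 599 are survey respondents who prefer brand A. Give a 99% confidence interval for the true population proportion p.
(0.381, 0.448)

Proportion CI:
p̂ = 599/1444 = 0.41482
SE = √(p̂(1-p̂)/n) = √(0.41482 · 0.58518 / 1444) = 0.01297

z* = 2.576
Margin = z* · SE = 2.576 · 0.01297 = 0.0334

CI: 0.41482 ± 0.0334 = (0.381, 0.448)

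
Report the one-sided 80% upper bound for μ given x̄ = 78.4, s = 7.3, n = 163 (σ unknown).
μ ≤ 78.88

Upper bound (one-sided):
t* = 0.844 (one-sided for 80%)
Upper bound = x̄ + t* · s/√n = 78.4 + 0.844 · 7.3/√163 = 78.88

We are 80% confident that μ ≤ 78.88.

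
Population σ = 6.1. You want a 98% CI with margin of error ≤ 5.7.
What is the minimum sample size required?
n ≥ 7

For margin E ≤ 5.7:
n ≥ (z* · σ / E)²
n ≥ (2.326 · 6.1 / 5.7)²
n ≥ 6.20

Minimum n = 7 (rounding up)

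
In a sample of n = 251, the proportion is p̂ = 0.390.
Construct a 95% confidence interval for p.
(0.330, 0.450)

Proportion CI:
SE = √(p̂(1-p̂)/n) = √(0.390 · 0.610 / 251) = 0.03079

z* = 1.960
Margin = z* · SE = 1.960 · 0.03079 = 0.0603

CI: 0.390 ± 0.0603 = (0.330, 0.450)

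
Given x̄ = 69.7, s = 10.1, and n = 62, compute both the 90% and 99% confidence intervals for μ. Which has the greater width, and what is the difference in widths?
99% CI is wider by 2.54

df = 61
90% CI: t* = 1.670, (67.56, 71.84), width = 2 · t* · s/√n = 4.28
99% CI: t* = 2.659, (66.29, 73.11), width = 2 · t* · s/√n = 6.82

The 99% CI is wider by 6.82 - 4.28 = 2.54.
Higher confidence requires a wider interval.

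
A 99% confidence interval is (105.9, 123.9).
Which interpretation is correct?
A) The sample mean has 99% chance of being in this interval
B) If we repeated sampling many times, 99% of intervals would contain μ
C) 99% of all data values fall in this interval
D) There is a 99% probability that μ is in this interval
B

A) Wrong — x̄ is observed and sits in the interval by construction.
B) Correct — this is the frequentist long-run coverage interpretation.
C) Wrong — a CI is about the parameter μ, not individual data values.
D) Wrong — μ is fixed; the randomness lives in the interval, not in μ.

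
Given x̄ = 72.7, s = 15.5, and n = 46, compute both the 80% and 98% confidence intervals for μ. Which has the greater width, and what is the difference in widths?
98% CI is wider by 5.07

df = 45
80% CI: t* = 1.301, (69.73, 75.67), width = 2 · t* · s/√n = 5.95
98% CI: t* = 2.412, (67.19, 78.21), width = 2 · t* · s/√n = 11.02

The 98% CI is wider by 11.02 - 5.95 = 5.07.
Higher confidence requires a wider interval.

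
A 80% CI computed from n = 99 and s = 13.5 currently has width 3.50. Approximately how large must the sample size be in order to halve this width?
n ≈ 396

CI width ∝ 1/√n
To reduce width by factor 2, need √n to grow by 2 → need 2² = 4 times as many samples.

Current: n = 99, width = 3.50
New: n = 396, width ≈ 1.74

Width reduced by factor of 3.50/1.74 = 2.01.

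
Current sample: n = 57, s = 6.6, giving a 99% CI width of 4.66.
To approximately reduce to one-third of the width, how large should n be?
n ≈ 513

CI width ∝ 1/√n
To reduce width by factor 3, need √n to grow by 3 → need 3² = 9 times as many samples.

Current: n = 57, width = 4.66
New: n = 513, width ≈ 1.51

Width reduced by factor of 4.66/1.51 = 3.09.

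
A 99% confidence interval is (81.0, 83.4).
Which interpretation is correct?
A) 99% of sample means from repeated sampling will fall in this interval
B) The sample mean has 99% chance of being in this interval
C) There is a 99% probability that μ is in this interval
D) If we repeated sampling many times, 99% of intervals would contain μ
D

A) Wrong — coverage applies to intervals containing μ, not to future x̄ values.
B) Wrong — x̄ is observed and sits in the interval by construction.
C) Wrong — μ is fixed; the randomness lives in the interval, not in μ.
D) Correct — this is the frequentist long-run coverage interpretation.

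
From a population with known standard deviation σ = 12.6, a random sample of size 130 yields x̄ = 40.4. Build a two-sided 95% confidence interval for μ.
(38.23, 42.57)

z-interval (σ known):
z* = 1.960 for 95% confidence

Margin of error = z* · σ/√n = 1.960 · 12.6/√130 = 2.17

CI: (40.4 - 2.17, 40.4 + 2.17) = (38.23, 42.57)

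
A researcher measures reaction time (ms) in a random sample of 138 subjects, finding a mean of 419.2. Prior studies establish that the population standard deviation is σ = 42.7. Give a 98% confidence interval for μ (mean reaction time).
(410.75, 427.65)

z-interval (σ known):
z* = 2.326 for 98% confidence

Margin of error = z* · σ/√n = 2.326 · 42.7/√138 = 8.45

CI: (419.2 - 8.45, 419.2 + 8.45) = (410.75, 427.65)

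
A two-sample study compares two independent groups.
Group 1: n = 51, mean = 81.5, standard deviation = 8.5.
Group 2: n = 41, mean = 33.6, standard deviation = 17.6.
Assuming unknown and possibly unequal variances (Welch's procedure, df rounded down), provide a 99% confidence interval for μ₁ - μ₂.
(39.90, 55.90)

Difference: x̄₁ - x̄₂ = 47.90
SE = √(s₁²/n₁ + s₂²/n₂) = √(8.5²/51 + 17.6²/41) = 2.9953
df = 54.86 → 54 (Welch–Satterthwaite, rounded down)
t* = 2.670

CI: 47.90 ± 2.670 · 2.9953 = 47.90 ± 8.00 = (39.90, 55.90)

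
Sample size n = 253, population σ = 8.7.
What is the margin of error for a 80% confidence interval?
Margin of error = 0.70

Margin of error = z* · σ/√n
= 1.282 · 8.7/√253
= 1.282 · 8.7/15.9060
= 0.70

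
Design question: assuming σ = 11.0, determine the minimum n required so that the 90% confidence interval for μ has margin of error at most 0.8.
n ≥ 512

For margin E ≤ 0.8:
n ≥ (z* · σ / E)²
n ≥ (1.645 · 11.0 / 0.8)²
n ≥ 511.61

Minimum n = 512 (rounding up)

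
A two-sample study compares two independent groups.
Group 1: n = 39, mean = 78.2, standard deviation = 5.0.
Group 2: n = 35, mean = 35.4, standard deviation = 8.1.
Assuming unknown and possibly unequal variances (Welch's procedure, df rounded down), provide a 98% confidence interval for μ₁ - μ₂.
(39.00, 46.60)

Difference: x̄₁ - x̄₂ = 42.80
SE = √(s₁²/n₁ + s₂²/n₂) = √(5.0²/39 + 8.1²/35) = 1.5861
df = 55.43 → 55 (Welch–Satterthwaite, rounded down)
t* = 2.396

CI: 42.80 ± 2.396 · 1.5861 = 42.80 ± 3.80 = (39.00, 46.60)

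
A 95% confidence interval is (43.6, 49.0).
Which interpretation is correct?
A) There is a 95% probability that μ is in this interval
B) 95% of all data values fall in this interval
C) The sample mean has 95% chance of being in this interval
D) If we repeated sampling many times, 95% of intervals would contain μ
D

A) Wrong — μ is fixed; the randomness lives in the interval, not in μ.
B) Wrong — a CI is about the parameter μ, not individual data values.
C) Wrong — x̄ is observed and sits in the interval by construction.
D) Correct — this is the frequentist long-run coverage interpretation.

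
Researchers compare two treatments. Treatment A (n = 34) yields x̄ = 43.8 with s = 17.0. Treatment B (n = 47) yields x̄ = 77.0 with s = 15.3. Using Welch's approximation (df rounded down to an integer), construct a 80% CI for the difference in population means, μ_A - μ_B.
(-37.95, -28.45)

Difference: x̄₁ - x̄₂ = -33.20
SE = √(s₁²/n₁ + s₂²/n₂) = √(17.0²/34 + 15.3²/47) = 3.6716
df = 66.60 → 66 (Welch–Satterthwaite, rounded down)
t* = 1.295

CI: -33.20 ± 1.295 · 3.6716 = -33.20 ± 4.75 = (-37.95, -28.45)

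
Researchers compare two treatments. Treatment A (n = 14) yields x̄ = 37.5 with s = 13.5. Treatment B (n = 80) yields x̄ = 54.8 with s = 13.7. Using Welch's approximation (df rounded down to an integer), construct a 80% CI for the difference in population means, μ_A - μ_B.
(-22.51, -12.09)

Difference: x̄₁ - x̄₂ = -17.30
SE = √(s₁²/n₁ + s₂²/n₂) = √(13.5²/14 + 13.7²/80) = 3.9197
df = 18.01 → 18 (Welch–Satterthwaite, rounded down)
t* = 1.330

CI: -17.30 ± 1.330 · 3.9197 = -17.30 ± 5.21 = (-22.51, -12.09)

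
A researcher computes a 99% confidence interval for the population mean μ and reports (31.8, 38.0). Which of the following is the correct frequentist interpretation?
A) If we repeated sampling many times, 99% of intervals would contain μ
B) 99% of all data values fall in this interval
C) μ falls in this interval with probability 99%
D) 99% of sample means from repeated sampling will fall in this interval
A

A) Correct — this is the frequentist long-run coverage interpretation.
B) Wrong — a CI is about the parameter μ, not individual data values.
C) Wrong — μ is fixed; the randomness lives in the interval, not in μ.
D) Wrong — coverage applies to intervals containing μ, not to future x̄ values.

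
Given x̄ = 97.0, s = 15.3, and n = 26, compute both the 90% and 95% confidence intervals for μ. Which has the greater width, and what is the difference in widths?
95% CI is wider by 2.11

df = 25
90% CI: t* = 1.708, (91.88, 102.12), width = 2 · t* · s/√n = 10.25
95% CI: t* = 2.060, (90.82, 103.18), width = 2 · t* · s/√n = 12.36

The 95% CI is wider by 12.36 - 10.25 = 2.11.
Higher confidence requires a wider interval.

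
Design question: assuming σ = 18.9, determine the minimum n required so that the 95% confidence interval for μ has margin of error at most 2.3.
n ≥ 260

For margin E ≤ 2.3:
n ≥ (z* · σ / E)²
n ≥ (1.960 · 18.9 / 2.3)²
n ≥ 259.41

Minimum n = 260 (rounding up)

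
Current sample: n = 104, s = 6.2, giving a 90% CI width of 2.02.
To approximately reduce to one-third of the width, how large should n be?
n ≈ 936

CI width ∝ 1/√n
To reduce width by factor 3, need √n to grow by 3 → need 3² = 9 times as many samples.

Current: n = 104, width = 2.02
New: n = 936, width ≈ 0.67

Width reduced by factor of 2.02/0.67 = 3.01.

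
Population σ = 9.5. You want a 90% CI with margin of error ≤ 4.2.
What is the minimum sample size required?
n ≥ 14

For margin E ≤ 4.2:
n ≥ (z* · σ / E)²
n ≥ (1.645 · 9.5 / 4.2)²
n ≥ 13.84

Minimum n = 14 (rounding up)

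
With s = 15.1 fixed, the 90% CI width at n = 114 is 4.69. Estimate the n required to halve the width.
n ≈ 456

CI width ∝ 1/√n
To reduce width by factor 2, need √n to grow by 2 → need 2² = 4 times as many samples.

Current: n = 114, width = 4.69
New: n = 456, width ≈ 2.33

Width reduced by factor of 4.69/2.33 = 2.01.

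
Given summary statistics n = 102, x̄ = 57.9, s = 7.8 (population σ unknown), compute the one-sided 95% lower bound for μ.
μ ≥ 56.62

Lower bound (one-sided):
t* = 1.660 (one-sided for 95%)
Lower bound = x̄ - t* · s/√n = 57.9 - 1.660 · 7.8/√102 = 56.62

We are 95% confident that μ ≥ 56.62.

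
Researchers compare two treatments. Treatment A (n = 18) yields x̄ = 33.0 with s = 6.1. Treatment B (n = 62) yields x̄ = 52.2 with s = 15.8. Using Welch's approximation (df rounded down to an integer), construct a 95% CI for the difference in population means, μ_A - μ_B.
(-24.12, -14.28)

Difference: x̄₁ - x̄₂ = -19.20
SE = √(s₁²/n₁ + s₂²/n₂) = √(6.1²/18 + 15.8²/62) = 2.4685
df = 71.80 → 71 (Welch–Satterthwaite, rounded down)
t* = 1.994

CI: -19.20 ± 1.994 · 2.4685 = -19.20 ± 4.92 = (-24.12, -14.28)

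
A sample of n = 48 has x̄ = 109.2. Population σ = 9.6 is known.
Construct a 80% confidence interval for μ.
(107.42, 110.98)

z-interval (σ known):
z* = 1.282 for 80% confidence

Margin of error = z* · σ/√n = 1.282 · 9.6/√48 = 1.78

CI: (109.2 - 1.78, 109.2 + 1.78) = (107.42, 110.98)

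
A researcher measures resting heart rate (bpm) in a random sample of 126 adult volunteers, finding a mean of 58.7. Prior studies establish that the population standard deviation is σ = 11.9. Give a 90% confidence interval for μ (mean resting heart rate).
(56.96, 60.44)

z-interval (σ known):
z* = 1.645 for 90% confidence

Margin of error = z* · σ/√n = 1.645 · 11.9/√126 = 1.74

CI: (58.7 - 1.74, 58.7 + 1.74) = (56.96, 60.44)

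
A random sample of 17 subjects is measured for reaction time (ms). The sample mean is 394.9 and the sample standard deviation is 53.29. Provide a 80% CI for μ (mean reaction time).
(377.62, 412.18)

t-interval (σ unknown):
df = n - 1 = 16
t* = 1.337 for 80% confidence

Margin of error = t* · s/√n = 1.337 · 53.29/√17 = 17.28

CI: (377.62, 412.18)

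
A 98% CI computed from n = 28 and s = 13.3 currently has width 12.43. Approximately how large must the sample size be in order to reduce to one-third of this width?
n ≈ 252

CI width ∝ 1/√n
To reduce width by factor 3, need √n to grow by 3 → need 3² = 9 times as many samples.

Current: n = 28, width = 12.43
New: n = 252, width ≈ 3.92

Width reduced by factor of 12.43/3.92 = 3.17.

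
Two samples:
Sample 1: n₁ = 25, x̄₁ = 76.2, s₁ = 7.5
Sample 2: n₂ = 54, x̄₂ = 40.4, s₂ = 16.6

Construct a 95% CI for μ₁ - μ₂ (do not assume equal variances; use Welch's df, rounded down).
(30.40, 41.20)

Difference: x̄₁ - x̄₂ = 35.80
SE = √(s₁²/n₁ + s₂²/n₂) = √(7.5²/25 + 16.6²/54) = 2.7116
df = 76.99 → 76 (Welch–Satterthwaite, rounded down)
t* = 1.992

CI: 35.80 ± 1.992 · 2.7116 = 35.80 ± 5.40 = (30.40, 41.20)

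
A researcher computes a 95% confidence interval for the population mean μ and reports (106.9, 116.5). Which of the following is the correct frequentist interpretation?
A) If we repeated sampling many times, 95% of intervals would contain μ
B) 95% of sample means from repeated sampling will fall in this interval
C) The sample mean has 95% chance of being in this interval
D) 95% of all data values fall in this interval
A

A) Correct — this is the frequentist long-run coverage interpretation.
B) Wrong — coverage applies to intervals containing μ, not to future x̄ values.
C) Wrong — x̄ is observed and sits in the interval by construction.
D) Wrong — a CI is about the parameter μ, not individual data values.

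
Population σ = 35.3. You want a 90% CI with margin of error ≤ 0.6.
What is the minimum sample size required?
n ≥ 9367

For margin E ≤ 0.6:
n ≥ (z* · σ / E)²
n ≥ (1.645 · 35.3 / 0.6)²
n ≥ 9366.53

Minimum n = 9367 (rounding up)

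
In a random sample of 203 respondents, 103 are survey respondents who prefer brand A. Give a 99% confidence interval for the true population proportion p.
(0.417, 0.598)

Proportion CI:
p̂ = 103/203 = 0.50739
SE = √(p̂(1-p̂)/n) = √(0.50739 · 0.49261 / 203) = 0.03509

z* = 2.576
Margin = z* · SE = 2.576 · 0.03509 = 0.0904

CI: 0.50739 ± 0.0904 = (0.417, 0.598)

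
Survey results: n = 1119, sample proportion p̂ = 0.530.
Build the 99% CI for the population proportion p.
(0.492, 0.568)

Proportion CI:
SE = √(p̂(1-p̂)/n) = √(0.530 · 0.470 / 1119) = 0.01492

z* = 2.576
Margin = z* · SE = 2.576 · 0.01492 = 0.0384

CI: 0.530 ± 0.0384 = (0.492, 0.568)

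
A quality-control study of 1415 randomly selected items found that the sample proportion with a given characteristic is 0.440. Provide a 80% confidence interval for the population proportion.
(0.423, 0.457)

Proportion CI:
SE = √(p̂(1-p̂)/n) = √(0.440 · 0.560 / 1415) = 0.01320

z* = 1.282
Margin = z* · SE = 1.282 · 0.01320 = 0.0169

CI: 0.440 ± 0.0169 = (0.423, 0.457)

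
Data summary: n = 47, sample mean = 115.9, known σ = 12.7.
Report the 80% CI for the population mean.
(113.53, 118.27)

z-interval (σ known):
z* = 1.282 for 80% confidence

Margin of error = z* · σ/√n = 1.282 · 12.7/√47 = 2.37

CI: (115.9 - 2.37, 115.9 + 2.37) = (113.53, 118.27)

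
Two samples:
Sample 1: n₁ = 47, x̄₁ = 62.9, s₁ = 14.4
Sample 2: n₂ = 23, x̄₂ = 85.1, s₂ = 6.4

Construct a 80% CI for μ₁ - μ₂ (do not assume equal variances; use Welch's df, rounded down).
(-25.42, -18.98)

Difference: x̄₁ - x̄₂ = -22.20
SE = √(s₁²/n₁ + s₂²/n₂) = √(14.4²/47 + 6.4²/23) = 2.4885
df = 67.60 → 67 (Welch–Satterthwaite, rounded down)
t* = 1.294

CI: -22.20 ± 1.294 · 2.4885 = -22.20 ± 3.22 = (-25.42, -18.98)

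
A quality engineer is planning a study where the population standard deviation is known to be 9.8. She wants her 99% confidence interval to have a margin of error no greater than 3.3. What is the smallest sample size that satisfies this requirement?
n ≥ 59

For margin E ≤ 3.3:
n ≥ (z* · σ / E)²
n ≥ (2.576 · 9.8 / 3.3)²
n ≥ 58.52

Minimum n = 59 (rounding up)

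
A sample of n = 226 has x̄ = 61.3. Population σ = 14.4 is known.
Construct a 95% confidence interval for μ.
(59.42, 63.18)

z-interval (σ known):
z* = 1.960 for 95% confidence

Margin of error = z* · σ/√n = 1.960 · 14.4/√226 = 1.88

CI: (61.3 - 1.88, 61.3 + 1.88) = (59.42, 63.18)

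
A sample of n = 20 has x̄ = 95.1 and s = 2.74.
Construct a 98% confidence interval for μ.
(93.54, 96.66)

t-interval (σ unknown):
df = n - 1 = 19
t* = 2.539 for 98% confidence

Margin of error = t* · s/√n = 2.539 · 2.74/√20 = 1.56

CI: (93.54, 96.66)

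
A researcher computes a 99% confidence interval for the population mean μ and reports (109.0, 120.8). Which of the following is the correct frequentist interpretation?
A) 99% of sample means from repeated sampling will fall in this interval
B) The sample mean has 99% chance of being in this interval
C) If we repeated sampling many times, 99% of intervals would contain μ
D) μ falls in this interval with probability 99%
C

A) Wrong — coverage applies to intervals containing μ, not to future x̄ values.
B) Wrong — x̄ is observed and sits in the interval by construction.
C) Correct — this is the frequentist long-run coverage interpretation.
D) Wrong — μ is fixed; the randomness lives in the interval, not in μ.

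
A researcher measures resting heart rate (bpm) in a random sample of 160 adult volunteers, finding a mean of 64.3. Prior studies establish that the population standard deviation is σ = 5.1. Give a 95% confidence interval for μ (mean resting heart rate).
(63.51, 65.09)

z-interval (σ known):
z* = 1.960 for 95% confidence

Margin of error = z* · σ/√n = 1.960 · 5.1/√160 = 0.79

CI: (64.3 - 0.79, 64.3 + 0.79) = (63.51, 65.09)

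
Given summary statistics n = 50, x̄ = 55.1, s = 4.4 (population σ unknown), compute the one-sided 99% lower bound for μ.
μ ≥ 53.60

Lower bound (one-sided):
t* = 2.405 (one-sided for 99%)
Lower bound = x̄ - t* · s/√n = 55.1 - 2.405 · 4.4/√50 = 53.60

We are 99% confident that μ ≥ 53.60.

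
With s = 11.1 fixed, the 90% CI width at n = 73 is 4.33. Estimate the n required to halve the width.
n ≈ 292

CI width ∝ 1/√n
To reduce width by factor 2, need √n to grow by 2 → need 2² = 4 times as many samples.

Current: n = 73, width = 4.33
New: n = 292, width ≈ 2.14

Width reduced by factor of 4.33/2.14 = 2.02.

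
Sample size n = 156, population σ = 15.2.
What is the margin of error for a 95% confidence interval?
Margin of error = 2.39

Margin of error = z* · σ/√n
= 1.960 · 15.2/√156
= 1.960 · 15.2/12.4900
= 2.39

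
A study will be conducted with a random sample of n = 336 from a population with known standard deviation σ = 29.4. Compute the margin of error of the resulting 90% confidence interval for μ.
Margin of error = 2.64

Margin of error = z* · σ/√n
= 1.645 · 29.4/√336
= 1.645 · 29.4/18.3303
= 2.64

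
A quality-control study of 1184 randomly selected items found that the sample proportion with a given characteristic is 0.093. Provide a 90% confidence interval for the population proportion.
(0.079, 0.107)

Proportion CI:
SE = √(p̂(1-p̂)/n) = √(0.093 · 0.907 / 1184) = 0.00844

z* = 1.645
Margin = z* · SE = 1.645 · 0.00844 = 0.0139

CI: 0.093 ± 0.0139 = (0.079, 0.107)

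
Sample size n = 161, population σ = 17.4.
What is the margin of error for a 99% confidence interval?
Margin of error = 3.53

Margin of error = z* · σ/√n
= 2.576 · 17.4/√161
= 2.576 · 17.4/12.6886
= 3.53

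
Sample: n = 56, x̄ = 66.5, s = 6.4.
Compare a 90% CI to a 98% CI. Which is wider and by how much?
98% CI is wider by 1.24

df = 55
90% CI: t* = 1.673, (65.07, 67.93), width = 2 · t* · s/√n = 2.86
98% CI: t* = 2.396, (64.45, 68.55), width = 2 · t* · s/√n = 4.10

The 98% CI is wider by 4.10 - 2.86 = 1.24.
Higher confidence requires a wider interval.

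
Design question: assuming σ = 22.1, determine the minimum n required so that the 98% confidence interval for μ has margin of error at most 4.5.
n ≥ 131

For margin E ≤ 4.5:
n ≥ (z* · σ / E)²
n ≥ (2.326 · 22.1 / 4.5)²
n ≥ 130.49

Minimum n = 131 (rounding up)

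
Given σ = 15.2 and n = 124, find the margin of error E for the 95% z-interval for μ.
Margin of error = 2.68

Margin of error = z* · σ/√n
= 1.960 · 15.2/√124
= 1.960 · 15.2/11.1355
= 2.68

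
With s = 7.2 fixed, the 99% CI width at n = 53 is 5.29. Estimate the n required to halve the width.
n ≈ 212

CI width ∝ 1/√n
To reduce width by factor 2, need √n to grow by 2 → need 2² = 4 times as many samples.

Current: n = 53, width = 5.29
New: n = 212, width ≈ 2.57

Width reduced by factor of 5.29/2.57 = 2.06.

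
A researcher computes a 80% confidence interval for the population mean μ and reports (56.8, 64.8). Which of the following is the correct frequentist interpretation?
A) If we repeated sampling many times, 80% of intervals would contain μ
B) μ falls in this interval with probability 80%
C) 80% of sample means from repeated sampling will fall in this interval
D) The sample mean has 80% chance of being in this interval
A

A) Correct — this is the frequentist long-run coverage interpretation.
B) Wrong — μ is fixed; the randomness lives in the interval, not in μ.
C) Wrong — coverage applies to intervals containing μ, not to future x̄ values.
D) Wrong — x̄ is observed and sits in the interval by construction.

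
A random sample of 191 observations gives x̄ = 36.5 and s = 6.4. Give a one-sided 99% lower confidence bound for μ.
μ ≥ 35.41

Lower bound (one-sided):
t* = 2.346 (one-sided for 99%)
Lower bound = x̄ - t* · s/√n = 36.5 - 2.346 · 6.4/√191 = 35.41

We are 99% confident that μ ≥ 35.41.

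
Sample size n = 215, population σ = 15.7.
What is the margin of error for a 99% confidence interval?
Margin of error = 2.76

Margin of error = z* · σ/√n
= 2.576 · 15.7/√215
= 2.576 · 15.7/14.6629
= 2.76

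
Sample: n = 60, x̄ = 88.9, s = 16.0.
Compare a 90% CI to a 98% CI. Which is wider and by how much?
98% CI is wider by 2.98

df = 59
90% CI: t* = 1.671, (85.45, 92.35), width = 2 · t* · s/√n = 6.90
98% CI: t* = 2.391, (83.96, 93.84), width = 2 · t* · s/√n = 9.88

The 98% CI is wider by 9.88 - 6.90 = 2.98.
Higher confidence requires a wider interval.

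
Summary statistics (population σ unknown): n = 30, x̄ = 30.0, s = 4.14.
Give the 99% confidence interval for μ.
(27.92, 32.08)

t-interval (σ unknown):
df = n - 1 = 29
t* = 2.756 for 99% confidence

Margin of error = t* · s/√n = 2.756 · 4.14/√30 = 2.08

CI: (27.92, 32.08)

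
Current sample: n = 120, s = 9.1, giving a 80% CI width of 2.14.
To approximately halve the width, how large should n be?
n ≈ 480

CI width ∝ 1/√n
To reduce width by factor 2, need √n to grow by 2 → need 2² = 4 times as many samples.

Current: n = 120, width = 2.14
New: n = 480, width ≈ 1.07

Width reduced by factor of 2.14/1.07 = 2.00.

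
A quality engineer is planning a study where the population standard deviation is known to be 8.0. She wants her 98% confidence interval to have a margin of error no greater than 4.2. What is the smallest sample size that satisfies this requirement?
n ≥ 20

For margin E ≤ 4.2:
n ≥ (z* · σ / E)²
n ≥ (2.326 · 8.0 / 4.2)²
n ≥ 19.63

Minimum n = 20 (rounding up)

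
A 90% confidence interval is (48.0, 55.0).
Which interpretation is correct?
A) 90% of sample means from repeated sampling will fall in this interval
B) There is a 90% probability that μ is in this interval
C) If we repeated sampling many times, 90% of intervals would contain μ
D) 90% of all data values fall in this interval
C

A) Wrong — coverage applies to intervals containing μ, not to future x̄ values.
B) Wrong — μ is fixed; the randomness lives in the interval, not in μ.
C) Correct — this is the frequentist long-run coverage interpretation.
D) Wrong — a CI is about the parameter μ, not individual data values.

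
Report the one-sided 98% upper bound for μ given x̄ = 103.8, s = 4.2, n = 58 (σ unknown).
μ ≤ 104.96

Upper bound (one-sided):
t* = 2.102 (one-sided for 98%)
Upper bound = x̄ + t* · s/√n = 103.8 + 2.102 · 4.2/√58 = 104.96

We are 98% confident that μ ≤ 104.96.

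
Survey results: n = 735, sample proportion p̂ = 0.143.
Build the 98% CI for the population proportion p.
(0.113, 0.173)

Proportion CI:
SE = √(p̂(1-p̂)/n) = √(0.143 · 0.857 / 735) = 0.01291

z* = 2.326
Margin = z* · SE = 2.326 · 0.01291 = 0.0300

CI: 0.143 ± 0.0300 = (0.113, 0.173)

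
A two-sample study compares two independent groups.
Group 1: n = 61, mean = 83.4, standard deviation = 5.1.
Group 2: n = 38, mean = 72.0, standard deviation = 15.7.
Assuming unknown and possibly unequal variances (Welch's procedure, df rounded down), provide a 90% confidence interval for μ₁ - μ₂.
(6.97, 15.83)

Difference: x̄₁ - x̄₂ = 11.40
SE = √(s₁²/n₁ + s₂²/n₂) = √(5.1²/61 + 15.7²/38) = 2.6293
df = 41.91 → 41 (Welch–Satterthwaite, rounded down)
t* = 1.683

CI: 11.40 ± 1.683 · 2.6293 = 11.40 ± 4.43 = (6.97, 15.83)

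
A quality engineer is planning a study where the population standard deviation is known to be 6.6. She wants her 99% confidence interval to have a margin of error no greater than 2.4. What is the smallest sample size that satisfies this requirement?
n ≥ 51

For margin E ≤ 2.4:
n ≥ (z* · σ / E)²
n ≥ (2.576 · 6.6 / 2.4)²
n ≥ 50.18

Minimum n = 51 (rounding up)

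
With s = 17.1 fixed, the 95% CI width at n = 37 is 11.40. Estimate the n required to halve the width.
n ≈ 148

CI width ∝ 1/√n
To reduce width by factor 2, need √n to grow by 2 → need 2² = 4 times as many samples.

Current: n = 37, width = 11.40
New: n = 148, width ≈ 5.55

Width reduced by factor of 11.40/5.55 = 2.05.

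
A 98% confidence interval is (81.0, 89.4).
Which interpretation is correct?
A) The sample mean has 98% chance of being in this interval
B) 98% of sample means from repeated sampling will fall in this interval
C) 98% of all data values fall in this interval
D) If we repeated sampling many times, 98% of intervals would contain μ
D

A) Wrong — x̄ is observed and sits in the interval by construction.
B) Wrong — coverage applies to intervals containing μ, not to future x̄ values.
C) Wrong — a CI is about the parameter μ, not individual data values.
D) Correct — this is the frequentist long-run coverage interpretation.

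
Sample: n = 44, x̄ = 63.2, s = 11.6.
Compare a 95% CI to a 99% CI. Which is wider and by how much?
99% CI is wider by 2.38

df = 43
95% CI: t* = 2.017, (59.67, 66.73), width = 2 · t* · s/√n = 7.05
99% CI: t* = 2.695, (58.49, 67.91), width = 2 · t* · s/√n = 9.43

The 99% CI is wider by 9.43 - 7.05 = 2.38.
Higher confidence requires a wider interval.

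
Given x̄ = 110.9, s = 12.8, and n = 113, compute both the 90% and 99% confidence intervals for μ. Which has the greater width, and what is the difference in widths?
99% CI is wider by 2.31

df = 112
90% CI: t* = 1.659, (108.90, 112.90), width = 2 · t* · s/√n = 4.00
99% CI: t* = 2.620, (107.75, 114.05), width = 2 · t* · s/√n = 6.31

The 99% CI is wider by 6.31 - 4.00 = 2.31.
Higher confidence requires a wider interval.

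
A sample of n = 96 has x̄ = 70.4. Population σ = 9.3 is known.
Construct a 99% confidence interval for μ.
(67.95, 72.85)

z-interval (σ known):
z* = 2.576 for 99% confidence

Margin of error = z* · σ/√n = 2.576 · 9.3/√96 = 2.45

CI: (70.4 - 2.45, 70.4 + 2.45) = (67.95, 72.85)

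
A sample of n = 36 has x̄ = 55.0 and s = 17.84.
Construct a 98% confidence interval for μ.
(47.75, 62.25)

t-interval (σ unknown):
df = n - 1 = 35
t* = 2.438 for 98% confidence

Margin of error = t* · s/√n = 2.438 · 17.84/√36 = 7.25

CI: (47.75, 62.25)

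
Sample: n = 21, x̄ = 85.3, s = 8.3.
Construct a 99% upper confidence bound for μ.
μ ≤ 89.88

Upper bound (one-sided):
t* = 2.528 (one-sided for 99%)
Upper bound = x̄ + t* · s/√n = 85.3 + 2.528 · 8.3/√21 = 89.88

We are 99% confident that μ ≤ 89.88.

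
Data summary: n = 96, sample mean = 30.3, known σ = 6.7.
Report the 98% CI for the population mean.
(28.71, 31.89)

z-interval (σ known):
z* = 2.326 for 98% confidence

Margin of error = z* · σ/√n = 2.326 · 6.7/√96 = 1.59

CI: (30.3 - 1.59, 30.3 + 1.59) = (28.71, 31.89)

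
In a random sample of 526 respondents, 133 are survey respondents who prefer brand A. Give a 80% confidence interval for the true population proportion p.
(0.229, 0.277)

Proportion CI:
p̂ = 133/526 = 0.25285
SE = √(p̂(1-p̂)/n) = √(0.25285 · 0.74715 / 526) = 0.01895

z* = 1.282
Margin = z* · SE = 1.282 · 0.01895 = 0.0243

CI: 0.25285 ± 0.0243 = (0.229, 0.277)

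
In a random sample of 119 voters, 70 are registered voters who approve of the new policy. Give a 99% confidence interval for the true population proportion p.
(0.472, 0.704)

Proportion CI:
p̂ = 70/119 = 0.58824
SE = √(p̂(1-p̂)/n) = √(0.58824 · 0.41176 / 119) = 0.04512

z* = 2.576
Margin = z* · SE = 2.576 · 0.04512 = 0.1162

CI: 0.58824 ± 0.1162 = (0.472, 0.704)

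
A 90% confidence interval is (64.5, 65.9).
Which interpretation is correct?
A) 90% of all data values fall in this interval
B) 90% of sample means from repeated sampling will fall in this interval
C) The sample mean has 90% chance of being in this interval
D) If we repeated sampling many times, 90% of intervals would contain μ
D

A) Wrong — a CI is about the parameter μ, not individual data values.
B) Wrong — coverage applies to intervals containing μ, not to future x̄ values.
C) Wrong — x̄ is observed and sits in the interval by construction.
D) Correct — this is the frequentist long-run coverage interpretation.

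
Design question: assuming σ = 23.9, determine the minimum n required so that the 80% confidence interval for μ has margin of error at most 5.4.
n ≥ 33

For margin E ≤ 5.4:
n ≥ (z* · σ / E)²
n ≥ (1.282 · 23.9 / 5.4)²
n ≥ 32.19

Minimum n = 33 (rounding up)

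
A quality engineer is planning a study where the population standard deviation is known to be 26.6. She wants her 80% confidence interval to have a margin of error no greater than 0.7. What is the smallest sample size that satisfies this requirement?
n ≥ 2374

For margin E ≤ 0.7:
n ≥ (z* · σ / E)²
n ≥ (1.282 · 26.6 / 0.7)²
n ≥ 2373.25

Minimum n = 2374 (rounding up)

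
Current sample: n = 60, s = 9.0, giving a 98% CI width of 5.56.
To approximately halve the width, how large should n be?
n ≈ 240

CI width ∝ 1/√n
To reduce width by factor 2, need √n to grow by 2 → need 2² = 4 times as many samples.

Current: n = 60, width = 5.56
New: n = 240, width ≈ 2.72

Width reduced by factor of 5.56/2.72 = 2.04.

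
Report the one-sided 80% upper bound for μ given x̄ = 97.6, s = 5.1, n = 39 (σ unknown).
μ ≤ 98.29

Upper bound (one-sided):
t* = 0.851 (one-sided for 80%)
Upper bound = x̄ + t* · s/√n = 97.6 + 0.851 · 5.1/√39 = 98.29

We are 80% confident that μ ≤ 98.29.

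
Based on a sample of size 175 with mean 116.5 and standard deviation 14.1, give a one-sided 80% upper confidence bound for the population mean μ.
μ ≤ 117.40

Upper bound (one-sided):
t* = 0.844 (one-sided for 80%)
Upper bound = x̄ + t* · s/√n = 116.5 + 0.844 · 14.1/√175 = 117.40

We are 80% confident that μ ≤ 117.40.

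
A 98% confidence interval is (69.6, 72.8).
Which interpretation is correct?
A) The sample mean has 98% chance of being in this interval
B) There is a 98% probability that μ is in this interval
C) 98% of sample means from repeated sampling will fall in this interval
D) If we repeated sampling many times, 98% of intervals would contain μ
D

A) Wrong — x̄ is observed and sits in the interval by construction.
B) Wrong — μ is fixed; the randomness lives in the interval, not in μ.
C) Wrong — coverage applies to intervals containing μ, not to future x̄ values.
D) Correct — this is the frequentist long-run coverage interpretation.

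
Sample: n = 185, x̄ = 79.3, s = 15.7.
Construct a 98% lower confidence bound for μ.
μ ≥ 76.91

Lower bound (one-sided):
t* = 2.068 (one-sided for 98%)
Lower bound = x̄ - t* · s/√n = 79.3 - 2.068 · 15.7/√185 = 76.91

We are 98% confident that μ ≥ 76.91.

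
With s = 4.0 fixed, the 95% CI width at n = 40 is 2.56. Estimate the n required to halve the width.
n ≈ 160

CI width ∝ 1/√n
To reduce width by factor 2, need √n to grow by 2 → need 2² = 4 times as many samples.

Current: n = 40, width = 2.56
New: n = 160, width ≈ 1.25

Width reduced by factor of 2.56/1.25 = 2.05.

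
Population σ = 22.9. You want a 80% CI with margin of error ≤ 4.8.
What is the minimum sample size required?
n ≥ 38

For margin E ≤ 4.8:
n ≥ (z* · σ / E)²
n ≥ (1.282 · 22.9 / 4.8)²
n ≥ 37.41

Minimum n = 38 (rounding up)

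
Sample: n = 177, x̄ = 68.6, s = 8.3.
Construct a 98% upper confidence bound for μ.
μ ≤ 69.89

Upper bound (one-sided):
t* = 2.069 (one-sided for 98%)
Upper bound = x̄ + t* · s/√n = 68.6 + 2.069 · 8.3/√177 = 69.89

We are 98% confident that μ ≤ 69.89.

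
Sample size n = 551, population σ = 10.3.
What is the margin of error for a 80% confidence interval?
Margin of error = 0.56

Margin of error = z* · σ/√n
= 1.282 · 10.3/√551
= 1.282 · 10.3/23.4734
= 0.56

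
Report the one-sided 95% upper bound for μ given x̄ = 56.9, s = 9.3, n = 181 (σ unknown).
μ ≤ 58.04

Upper bound (one-sided):
t* = 1.653 (one-sided for 95%)
Upper bound = x̄ + t* · s/√n = 56.9 + 1.653 · 9.3/√181 = 58.04

We are 95% confident that μ ≤ 58.04.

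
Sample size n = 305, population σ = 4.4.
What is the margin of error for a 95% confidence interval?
Margin of error = 0.49

Margin of error = z* · σ/√n
= 1.960 · 4.4/√305
= 1.960 · 4.4/17.4642
= 0.49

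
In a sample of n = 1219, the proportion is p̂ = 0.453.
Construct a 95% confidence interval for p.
(0.425, 0.481)

Proportion CI:
SE = √(p̂(1-p̂)/n) = √(0.453 · 0.547 / 1219) = 0.01426

z* = 1.960
Margin = z* · SE = 1.960 · 0.01426 = 0.0279

CI: 0.453 ± 0.0279 = (0.425, 0.481)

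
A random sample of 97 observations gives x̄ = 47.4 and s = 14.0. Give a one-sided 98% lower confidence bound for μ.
μ ≥ 44.44

Lower bound (one-sided):
t* = 2.082 (one-sided for 98%)
Lower bound = x̄ - t* · s/√n = 47.4 - 2.082 · 14.0/√97 = 44.44

We are 98% confident that μ ≥ 44.44.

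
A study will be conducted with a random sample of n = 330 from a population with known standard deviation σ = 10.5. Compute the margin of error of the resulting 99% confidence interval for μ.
Margin of error = 1.49

Margin of error = z* · σ/√n
= 2.576 · 10.5/√330
= 2.576 · 10.5/18.1659
= 1.49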